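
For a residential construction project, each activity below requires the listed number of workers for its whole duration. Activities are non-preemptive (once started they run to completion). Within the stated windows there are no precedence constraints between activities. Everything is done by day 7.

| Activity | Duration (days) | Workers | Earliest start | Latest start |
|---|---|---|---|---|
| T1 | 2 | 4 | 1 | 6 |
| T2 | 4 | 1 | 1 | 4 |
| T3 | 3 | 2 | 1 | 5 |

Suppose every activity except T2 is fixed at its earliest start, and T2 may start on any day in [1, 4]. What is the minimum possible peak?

6

T2@1: d1:7  d2:7  d3:3  d4:1  d5:0  d6:0  d7:0 → peak 7
T2@2: d1:6  d2:7  d3:3  d4:1  d5:1  d6:0  d7:0 → peak 7
T2@3: d1:6  d2:6  d3:3  d4:1  d5:1  d6:1  d7:0 → peak 6
T2@4: d1:6  d2:6  d3:2  d4:1  d5:1  d6:1  d7:1 → peak 6
Best is T2@3, peak 6.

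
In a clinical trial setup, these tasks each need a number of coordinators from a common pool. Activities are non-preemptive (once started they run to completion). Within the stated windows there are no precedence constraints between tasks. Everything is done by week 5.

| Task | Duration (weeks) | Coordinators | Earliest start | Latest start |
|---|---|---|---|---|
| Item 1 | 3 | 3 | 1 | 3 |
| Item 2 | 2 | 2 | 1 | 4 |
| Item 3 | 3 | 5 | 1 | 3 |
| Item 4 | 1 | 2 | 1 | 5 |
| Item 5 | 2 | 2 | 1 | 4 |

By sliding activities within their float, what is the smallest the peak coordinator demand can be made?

Early-start (Item 1@1, Item 2@1, Item 3@1, Item 4@1, Item 5@1) gives peak 14: w1:14  w2:12  w3:8  w4:0  w5:0.
Shift Item 3→3, Item 5→4.
Schedule Item 1@1, Item 2@1, Item 3@3, Item 4@1, Item 5@4: w1:7  w2:5  w3:8  w4:7  w5:7 — peak 8.

8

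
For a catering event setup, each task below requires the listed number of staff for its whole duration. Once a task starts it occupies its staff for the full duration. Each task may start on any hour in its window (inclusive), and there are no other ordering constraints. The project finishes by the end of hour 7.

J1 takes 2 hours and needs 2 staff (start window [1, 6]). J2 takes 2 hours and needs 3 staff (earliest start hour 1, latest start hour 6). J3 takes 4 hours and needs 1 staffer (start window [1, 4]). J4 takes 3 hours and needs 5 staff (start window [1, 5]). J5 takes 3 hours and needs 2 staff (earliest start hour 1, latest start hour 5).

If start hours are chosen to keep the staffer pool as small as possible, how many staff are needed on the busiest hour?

6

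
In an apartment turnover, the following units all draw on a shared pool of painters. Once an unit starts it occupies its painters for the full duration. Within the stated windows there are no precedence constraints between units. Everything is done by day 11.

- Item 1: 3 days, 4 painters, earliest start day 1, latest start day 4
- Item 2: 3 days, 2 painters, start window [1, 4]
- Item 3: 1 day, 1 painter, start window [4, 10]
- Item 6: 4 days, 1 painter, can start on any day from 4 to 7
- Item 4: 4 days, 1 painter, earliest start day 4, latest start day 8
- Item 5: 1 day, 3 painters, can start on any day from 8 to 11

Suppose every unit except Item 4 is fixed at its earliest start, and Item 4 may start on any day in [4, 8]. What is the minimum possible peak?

6

Item 4@4: d1:6  d2:6  d3:6  d4:3  d5:2  d6:2  d7:2  d8:3  d9:0  d10:0  d11:0 → peak 6
Item 4@5: d1:6  d2:6  d3:6  d4:2  d5:2  d6:2  d7:2  d8:4  d9:0  d10:0  d11:0 → peak 6
Item 4@6: d1:6  d2:6  d3:6  d4:2  d5:1  d6:2  d7:2  d8:4  d9:1  d10:0  d11:0 → peak 6
Item 4@7: d1:6  d2:6  d3:6  d4:2  d5:1  d6:1  d7:2  d8:4  d9:1  d10:1  d11:0 → peak 6
Item 4@8: d1:6  d2:6  d3:6  d4:2  d5:1  d6:1  d7:1  d8:4  d9:1  d10:1  d11:1 → peak 6
Best is Item 4@4, peak 6.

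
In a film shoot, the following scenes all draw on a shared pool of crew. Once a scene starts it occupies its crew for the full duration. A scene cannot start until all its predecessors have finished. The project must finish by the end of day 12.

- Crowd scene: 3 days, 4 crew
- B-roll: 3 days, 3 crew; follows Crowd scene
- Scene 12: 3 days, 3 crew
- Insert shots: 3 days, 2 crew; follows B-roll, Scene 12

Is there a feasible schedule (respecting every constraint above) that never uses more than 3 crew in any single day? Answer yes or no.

no

The minimum achievable peak is 4; 3 < 4, so no feasible schedule stays within the cap.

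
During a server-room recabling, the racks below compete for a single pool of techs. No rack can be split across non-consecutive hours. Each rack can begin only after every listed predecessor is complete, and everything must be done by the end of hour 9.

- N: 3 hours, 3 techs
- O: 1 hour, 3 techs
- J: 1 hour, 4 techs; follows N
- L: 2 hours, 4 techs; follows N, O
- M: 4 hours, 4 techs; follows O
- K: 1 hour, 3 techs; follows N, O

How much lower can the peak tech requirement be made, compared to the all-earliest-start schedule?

8

Early-start peak: h1:6  h2:7  h3:7  h4:15  h5:8  h6:0  h7:0  h8:0  h9:0 ⇒ 15.
Leveled (N@1, O@1, J@6, L@7, M@2, K@4): h1:6  h2:7  h3:7  h4:7  h5:4  h6:4  h7:4  h8:4  h9:0 ⇒ 7.
Reduction 15 − 7 = 8.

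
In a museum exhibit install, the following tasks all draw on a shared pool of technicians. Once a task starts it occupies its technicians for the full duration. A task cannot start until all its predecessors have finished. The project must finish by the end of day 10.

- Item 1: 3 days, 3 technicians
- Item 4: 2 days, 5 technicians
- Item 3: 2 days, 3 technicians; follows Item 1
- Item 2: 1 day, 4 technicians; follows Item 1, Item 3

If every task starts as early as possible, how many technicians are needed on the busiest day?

8

Early-start schedule: Item 1@1, Item 4@1, Item 3@4, Item 2@6.
Load per day: day 1: 8, day 2: 8, day 3: 3, day 4: 3, day 5: 3, day 6: 4, day 7: 0, day 8: 0, day 9: 0, day 10: 0.
Peak is 8.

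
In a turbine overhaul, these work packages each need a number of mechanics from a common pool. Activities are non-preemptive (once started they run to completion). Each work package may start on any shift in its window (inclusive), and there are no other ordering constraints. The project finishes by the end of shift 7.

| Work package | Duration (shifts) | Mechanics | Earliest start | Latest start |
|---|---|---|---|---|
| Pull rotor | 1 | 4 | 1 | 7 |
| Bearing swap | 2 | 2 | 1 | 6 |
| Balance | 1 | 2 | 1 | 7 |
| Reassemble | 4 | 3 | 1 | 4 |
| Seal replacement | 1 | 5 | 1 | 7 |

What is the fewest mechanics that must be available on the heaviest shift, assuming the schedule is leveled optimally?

Early-start (Pull rotor@1, Bearing swap@1, Balance@1, Reassemble@1, Seal replacement@1) gives peak 16: s1:16  s2:5  s3:3  s4:3  s5:0  s6:0  s7:0.
Shift Bearing swap→2, Balance→2, Reassemble→3, Seal replacement→7.
Schedule Pull rotor@1, Bearing swap@2, Balance@2, Reassemble@3, Seal replacement@7: s1:4  s2:4  s3:5  s4:3  s5:3  s6:3  s7:5 — peak 5.

5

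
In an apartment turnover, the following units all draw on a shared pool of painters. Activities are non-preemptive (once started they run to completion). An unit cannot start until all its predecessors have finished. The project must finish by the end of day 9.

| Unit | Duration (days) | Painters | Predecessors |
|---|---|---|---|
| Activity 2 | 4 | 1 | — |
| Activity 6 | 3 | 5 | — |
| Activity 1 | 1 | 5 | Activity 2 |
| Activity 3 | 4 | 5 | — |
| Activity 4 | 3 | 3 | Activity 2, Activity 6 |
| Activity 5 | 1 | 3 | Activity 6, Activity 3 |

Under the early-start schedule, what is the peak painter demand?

Early-start schedule: Activity 2@1, Activity 6@1, Activity 1@5, Activity 3@1, Activity 4@5, Activity 5@5.
Load per day: day 1: 11, day 2: 11, day 3: 11, day 4: 6, day 5: 11, day 6: 3, day 7: 3, day 8: 0, day 9: 0.
Peak is 11.

11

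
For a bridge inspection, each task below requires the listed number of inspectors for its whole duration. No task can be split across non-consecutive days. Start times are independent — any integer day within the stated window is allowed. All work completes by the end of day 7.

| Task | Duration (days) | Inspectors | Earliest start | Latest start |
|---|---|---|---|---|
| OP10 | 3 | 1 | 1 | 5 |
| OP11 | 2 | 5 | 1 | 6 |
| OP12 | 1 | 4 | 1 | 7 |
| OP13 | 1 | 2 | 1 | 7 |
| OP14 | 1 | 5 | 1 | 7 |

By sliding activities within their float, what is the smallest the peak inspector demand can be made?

Early-start (OP10@1, OP11@1, OP12@1, OP13@1, OP14@1) gives peak 17: d1:17  d2:6  d3:1  d4:0  d5:0  d6:0  d7:0.
Shift OP11→4, OP13→2, OP14→6.
Schedule OP10@1, OP11@4, OP12@1, OP13@2, OP14@6: d1:5  d2:3  d3:1  d4:5  d5:5  d6:5  d7:0 — peak 5.

5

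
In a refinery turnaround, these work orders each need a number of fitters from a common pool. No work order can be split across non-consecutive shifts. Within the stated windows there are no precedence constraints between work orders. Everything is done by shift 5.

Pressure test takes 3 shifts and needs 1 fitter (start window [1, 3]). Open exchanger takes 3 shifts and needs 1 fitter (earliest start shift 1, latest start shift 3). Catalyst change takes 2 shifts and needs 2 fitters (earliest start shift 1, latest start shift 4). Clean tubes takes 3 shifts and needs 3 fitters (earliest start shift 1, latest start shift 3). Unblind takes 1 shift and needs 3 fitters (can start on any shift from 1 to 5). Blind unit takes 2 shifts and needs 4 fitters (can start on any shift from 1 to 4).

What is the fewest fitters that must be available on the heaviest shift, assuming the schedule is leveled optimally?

7

Early-start (Pressure test@1, Open exchanger@1, Catalyst change@1, Clean tubes@1, Unblind@1, Blind unit@1) gives peak 14: s1:14  s2:11  s3:5  s4:0  s5:0.
Shift Unblind→4, Blind unit→4.
Schedule Pressure test@1, Open exchanger@1, Catalyst change@1, Clean tubes@1, Unblind@4, Blind unit@4: s1:7  s2:7  s3:5  s4:7  s5:4 — peak 7.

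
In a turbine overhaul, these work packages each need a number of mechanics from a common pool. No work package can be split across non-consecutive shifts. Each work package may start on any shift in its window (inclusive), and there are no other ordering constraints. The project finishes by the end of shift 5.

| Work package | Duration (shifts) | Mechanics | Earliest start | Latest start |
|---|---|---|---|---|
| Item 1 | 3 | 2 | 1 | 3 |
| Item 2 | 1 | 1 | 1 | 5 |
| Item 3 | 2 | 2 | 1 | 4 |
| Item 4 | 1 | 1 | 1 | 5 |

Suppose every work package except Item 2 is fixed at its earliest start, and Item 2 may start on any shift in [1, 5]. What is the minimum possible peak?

5

Item 2@1: s1:6  s2:4  s3:2  s4:0  s5:0 → peak 6
Item 2@2: s1:5  s2:5  s3:2  s4:0  s5:0 → peak 5
Item 2@3: s1:5  s2:4  s3:3  s4:0  s5:0 → peak 5
Item 2@4: s1:5  s2:4  s3:2  s4:1  s5:0 → peak 5
Item 2@5: s1:5  s2:4  s3:2  s4:0  s5:1 → peak 5
Best is Item 2@2, peak 5.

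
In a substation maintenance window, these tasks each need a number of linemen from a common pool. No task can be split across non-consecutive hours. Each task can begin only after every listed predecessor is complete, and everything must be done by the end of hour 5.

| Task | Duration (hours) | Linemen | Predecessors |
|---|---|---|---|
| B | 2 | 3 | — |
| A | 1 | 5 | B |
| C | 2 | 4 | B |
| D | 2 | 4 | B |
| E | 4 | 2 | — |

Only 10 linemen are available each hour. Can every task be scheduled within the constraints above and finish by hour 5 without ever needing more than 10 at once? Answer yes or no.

Schedule B@1, A@3, C@4, D@4, E@1: h1:5  h2:5  h3:7  h4:10  h5:8 — peak 10 ≤ 10.

yes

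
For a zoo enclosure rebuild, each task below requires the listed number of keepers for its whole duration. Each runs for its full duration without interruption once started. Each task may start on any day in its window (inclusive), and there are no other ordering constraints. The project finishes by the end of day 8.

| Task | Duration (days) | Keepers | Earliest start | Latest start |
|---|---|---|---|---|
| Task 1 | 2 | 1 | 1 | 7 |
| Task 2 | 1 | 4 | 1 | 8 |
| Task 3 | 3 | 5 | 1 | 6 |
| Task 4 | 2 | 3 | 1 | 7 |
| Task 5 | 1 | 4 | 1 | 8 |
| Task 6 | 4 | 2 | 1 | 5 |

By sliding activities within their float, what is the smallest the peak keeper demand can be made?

6

Early-start (Task 1@1, Task 2@1, Task 3@1, Task 4@1, Task 5@1, Task 6@1) gives peak 19: d1:19  d2:11  d3:7  d4:2  d5:0  d6:0  d7:0  d8:0.
Shift Task 3→2, Task 4→5, Task 5→7, Task 6→5.
Schedule Task 1@1, Task 2@1, Task 3@2, Task 4@5, Task 5@7, Task 6@5: d1:5  d2:6  d3:5  d4:5  d5:5  d6:5  d7:6  d8:2 — peak 6.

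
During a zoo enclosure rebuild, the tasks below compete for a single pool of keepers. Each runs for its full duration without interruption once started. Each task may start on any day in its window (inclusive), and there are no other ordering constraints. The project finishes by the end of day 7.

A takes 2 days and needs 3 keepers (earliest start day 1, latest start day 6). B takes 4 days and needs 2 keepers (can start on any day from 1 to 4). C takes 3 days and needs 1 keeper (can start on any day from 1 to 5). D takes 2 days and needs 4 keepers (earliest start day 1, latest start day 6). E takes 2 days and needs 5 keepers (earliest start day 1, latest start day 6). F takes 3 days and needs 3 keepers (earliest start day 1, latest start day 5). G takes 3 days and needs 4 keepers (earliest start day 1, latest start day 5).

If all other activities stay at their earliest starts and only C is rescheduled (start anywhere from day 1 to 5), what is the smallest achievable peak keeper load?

C@1: d1:22  d2:22  d3:10  d4:2  d5:0  d6:0  d7:0 → peak 22
C@2: d1:21  d2:22  d3:10  d4:3  d5:0  d6:0  d7:0 → peak 22
C@3: d1:21  d2:21  d3:10  d4:3  d5:1  d6:0  d7:0 → peak 21
C@4: d1:21  d2:21  d3:9  d4:3  d5:1  d6:1  d7:0 → peak 21
C@5: d1:21  d2:21  d3:9  d4:2  d5:1  d6:1  d7:1 → peak 21
Best is C@3, peak 21.

21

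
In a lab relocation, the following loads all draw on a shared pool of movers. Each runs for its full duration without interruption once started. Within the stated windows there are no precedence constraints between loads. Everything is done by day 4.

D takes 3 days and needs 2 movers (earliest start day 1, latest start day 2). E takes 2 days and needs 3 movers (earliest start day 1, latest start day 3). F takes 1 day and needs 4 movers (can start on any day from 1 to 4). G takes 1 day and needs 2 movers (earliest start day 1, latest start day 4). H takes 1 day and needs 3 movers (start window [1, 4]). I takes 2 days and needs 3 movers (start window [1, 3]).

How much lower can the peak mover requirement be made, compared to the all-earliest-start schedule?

9

Early-start peak: d1:17  d2:8  d3:2  d4:0 ⇒ 17.
Leveled (D@1, E@1, F@3, G@3, H@4, I@1): d1:8  d2:8  d3:8  d4:3 ⇒ 8.
Reduction 17 − 8 = 9.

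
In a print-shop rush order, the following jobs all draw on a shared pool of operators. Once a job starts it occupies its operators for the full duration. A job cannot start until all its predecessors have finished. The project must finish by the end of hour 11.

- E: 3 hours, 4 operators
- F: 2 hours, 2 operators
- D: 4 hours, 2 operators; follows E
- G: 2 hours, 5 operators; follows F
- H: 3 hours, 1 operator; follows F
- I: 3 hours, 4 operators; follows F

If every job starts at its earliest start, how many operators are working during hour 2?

6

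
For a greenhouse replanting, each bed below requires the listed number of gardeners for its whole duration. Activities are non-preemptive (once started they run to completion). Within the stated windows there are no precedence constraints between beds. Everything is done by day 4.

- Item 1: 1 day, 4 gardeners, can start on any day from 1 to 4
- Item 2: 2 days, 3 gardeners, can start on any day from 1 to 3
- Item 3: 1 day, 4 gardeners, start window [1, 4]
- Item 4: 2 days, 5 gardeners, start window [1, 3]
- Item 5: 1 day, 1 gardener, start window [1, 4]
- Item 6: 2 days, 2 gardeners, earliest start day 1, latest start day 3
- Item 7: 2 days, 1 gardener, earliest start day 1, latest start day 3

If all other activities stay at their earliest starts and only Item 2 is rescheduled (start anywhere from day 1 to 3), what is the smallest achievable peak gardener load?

17

Item 2@1: d1:20  d2:11  d3:0  d4:0 → peak 20
Item 2@2: d1:17  d2:11  d3:3  d4:0 → peak 17
Item 2@3: d1:17  d2:8  d3:3  d4:3 → peak 17
Best is Item 2@2, peak 17.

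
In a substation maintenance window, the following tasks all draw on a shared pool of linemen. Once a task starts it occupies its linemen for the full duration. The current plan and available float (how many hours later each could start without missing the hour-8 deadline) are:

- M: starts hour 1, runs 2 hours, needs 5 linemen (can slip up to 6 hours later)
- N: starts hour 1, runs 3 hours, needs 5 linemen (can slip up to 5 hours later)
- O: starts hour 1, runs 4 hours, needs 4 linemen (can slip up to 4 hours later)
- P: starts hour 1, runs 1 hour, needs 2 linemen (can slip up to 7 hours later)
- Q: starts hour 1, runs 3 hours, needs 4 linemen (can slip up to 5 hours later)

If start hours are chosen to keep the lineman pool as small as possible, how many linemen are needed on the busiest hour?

9

Early-start (M@1, N@1, O@1, P@1, Q@1) gives peak 20: h1:20  h2:18  h3:13  h4:4  h5:0  h6:0  h7:0  h8:0.
Shift N→3, P→5, Q→6.
Schedule M@1, N@3, O@1, P@5, Q@6: h1:9  h2:9  h3:9  h4:9  h5:7  h6:4  h7:4  h8:4 — peak 9.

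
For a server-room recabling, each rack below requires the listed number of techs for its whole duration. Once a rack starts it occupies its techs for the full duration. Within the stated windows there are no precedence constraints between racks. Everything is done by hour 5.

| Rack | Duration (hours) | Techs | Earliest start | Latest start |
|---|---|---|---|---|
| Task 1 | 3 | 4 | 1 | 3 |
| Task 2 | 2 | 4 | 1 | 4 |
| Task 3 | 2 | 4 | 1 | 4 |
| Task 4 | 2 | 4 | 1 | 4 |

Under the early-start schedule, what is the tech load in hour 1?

At early start, hour 1 has: Task 1, Task 2, Task 3, Task 4.
Demand: 4 + 4 + 4 + 4 = 16.

16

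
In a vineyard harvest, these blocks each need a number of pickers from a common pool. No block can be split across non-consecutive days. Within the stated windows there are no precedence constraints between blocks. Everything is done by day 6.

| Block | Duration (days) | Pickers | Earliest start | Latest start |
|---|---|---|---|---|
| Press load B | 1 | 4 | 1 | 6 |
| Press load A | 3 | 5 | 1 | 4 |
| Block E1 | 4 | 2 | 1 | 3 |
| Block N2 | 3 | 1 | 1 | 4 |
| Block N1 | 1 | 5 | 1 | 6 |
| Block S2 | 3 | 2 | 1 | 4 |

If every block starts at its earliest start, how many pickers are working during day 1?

At early start, day 1 has: Press load B, Press load A, Block E1, Block N2, Block N1, Block S2.
Demand: 4 + 5 + 2 + 1 + 5 + 2 = 19.

19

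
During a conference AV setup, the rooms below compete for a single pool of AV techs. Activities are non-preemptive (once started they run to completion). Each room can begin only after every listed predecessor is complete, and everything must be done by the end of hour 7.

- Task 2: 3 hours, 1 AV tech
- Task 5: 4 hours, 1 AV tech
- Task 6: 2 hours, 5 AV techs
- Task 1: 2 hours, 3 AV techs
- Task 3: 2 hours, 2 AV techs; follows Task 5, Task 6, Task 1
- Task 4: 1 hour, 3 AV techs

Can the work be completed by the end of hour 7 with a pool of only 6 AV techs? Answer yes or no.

yes

Schedule Task 2@1, Task 5@1, Task 6@4, Task 1@1, Task 3@6, Task 4@3: h1:5  h2:5  h3:5  h4:6  h5:5  h6:2  h7:2 — peak 6 ≤ 6.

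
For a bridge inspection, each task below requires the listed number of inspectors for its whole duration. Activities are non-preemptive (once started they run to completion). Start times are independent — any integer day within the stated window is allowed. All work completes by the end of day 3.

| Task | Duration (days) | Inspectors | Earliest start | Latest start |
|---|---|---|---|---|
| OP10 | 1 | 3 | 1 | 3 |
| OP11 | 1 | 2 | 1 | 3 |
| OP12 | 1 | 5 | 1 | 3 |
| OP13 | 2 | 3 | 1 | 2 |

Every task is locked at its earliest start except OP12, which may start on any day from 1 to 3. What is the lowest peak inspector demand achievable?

8

OP12@1: d1:13  d2:3  d3:0 → peak 13
OP12@2: d1:8  d2:8  d3:0 → peak 8
OP12@3: d1:8  d2:3  d3:5 → peak 8
Best is OP12@2, peak 8.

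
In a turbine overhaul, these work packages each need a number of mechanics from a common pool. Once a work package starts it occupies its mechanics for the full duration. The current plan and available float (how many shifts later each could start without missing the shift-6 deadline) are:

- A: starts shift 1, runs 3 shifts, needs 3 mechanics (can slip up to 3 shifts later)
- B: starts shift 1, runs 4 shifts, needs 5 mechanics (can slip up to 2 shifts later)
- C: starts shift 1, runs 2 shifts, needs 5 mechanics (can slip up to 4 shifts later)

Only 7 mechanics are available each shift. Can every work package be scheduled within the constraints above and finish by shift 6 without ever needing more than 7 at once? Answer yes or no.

no

The minimum achievable peak is 8; 7 < 8, so no feasible schedule stays within the cap.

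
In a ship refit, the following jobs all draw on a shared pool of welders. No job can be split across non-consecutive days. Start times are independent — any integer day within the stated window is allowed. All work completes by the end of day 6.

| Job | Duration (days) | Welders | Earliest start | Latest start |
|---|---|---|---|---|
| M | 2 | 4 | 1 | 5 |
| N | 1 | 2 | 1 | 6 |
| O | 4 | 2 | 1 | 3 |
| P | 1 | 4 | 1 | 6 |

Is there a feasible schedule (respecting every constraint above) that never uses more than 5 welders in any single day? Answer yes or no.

no

The minimum achievable peak is 6; 5 < 6, so no feasible schedule stays within the cap.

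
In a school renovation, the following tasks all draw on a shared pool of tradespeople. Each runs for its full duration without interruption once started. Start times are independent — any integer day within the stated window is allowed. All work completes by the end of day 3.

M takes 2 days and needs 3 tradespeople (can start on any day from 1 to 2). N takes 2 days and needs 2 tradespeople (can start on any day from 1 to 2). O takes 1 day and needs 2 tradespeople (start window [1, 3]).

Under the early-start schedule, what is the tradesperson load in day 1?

7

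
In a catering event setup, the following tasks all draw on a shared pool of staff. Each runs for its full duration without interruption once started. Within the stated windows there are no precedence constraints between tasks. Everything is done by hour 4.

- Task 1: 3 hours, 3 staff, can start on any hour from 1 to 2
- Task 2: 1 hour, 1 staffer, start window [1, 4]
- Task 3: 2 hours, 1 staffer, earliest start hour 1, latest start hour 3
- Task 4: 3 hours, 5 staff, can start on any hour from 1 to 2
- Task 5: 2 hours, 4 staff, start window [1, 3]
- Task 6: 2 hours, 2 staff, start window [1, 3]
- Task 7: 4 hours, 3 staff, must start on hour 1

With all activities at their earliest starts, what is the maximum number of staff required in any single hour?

Early-start schedule: Task 1@1, Task 2@1, Task 3@1, Task 4@1, Task 5@1, Task 6@1, Task 7@1.
Load per hour: hour 1: 19, hour 2: 18, hour 3: 11, hour 4: 3.
Peak is 19.

19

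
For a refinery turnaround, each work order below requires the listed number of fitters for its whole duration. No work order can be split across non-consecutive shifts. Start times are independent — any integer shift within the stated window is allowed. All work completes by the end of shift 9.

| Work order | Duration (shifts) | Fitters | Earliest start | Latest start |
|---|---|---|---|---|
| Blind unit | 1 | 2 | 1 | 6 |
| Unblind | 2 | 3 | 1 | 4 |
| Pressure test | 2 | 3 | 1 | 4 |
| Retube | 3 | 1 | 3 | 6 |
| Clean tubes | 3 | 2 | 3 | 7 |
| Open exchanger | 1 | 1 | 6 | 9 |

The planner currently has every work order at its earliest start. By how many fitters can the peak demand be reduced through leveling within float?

Early-start peak: s1:8  s2:6  s3:3  s4:3  s5:3  s6:1  s7:0  s8:0  s9:0 ⇒ 8.
Leveled (Blind unit@1, Unblind@2, Pressure test@4, Retube@6, Clean tubes@6, Open exchanger@9): s1:2  s2:3  s3:3  s4:3  s5:3  s6:3  s7:3  s8:3  s9:1 ⇒ 3.
Reduction 8 − 3 = 5.

5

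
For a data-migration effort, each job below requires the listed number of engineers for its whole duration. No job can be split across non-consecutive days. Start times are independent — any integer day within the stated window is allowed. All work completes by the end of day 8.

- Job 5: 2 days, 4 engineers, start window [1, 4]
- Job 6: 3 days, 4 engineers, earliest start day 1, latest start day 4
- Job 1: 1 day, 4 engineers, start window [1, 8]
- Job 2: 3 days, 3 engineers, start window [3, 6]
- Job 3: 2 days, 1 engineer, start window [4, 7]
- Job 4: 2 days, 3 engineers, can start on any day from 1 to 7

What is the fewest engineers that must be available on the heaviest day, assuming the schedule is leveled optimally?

Early-start (Job 5@1, Job 6@1, Job 1@1, Job 2@3, Job 3@4, Job 4@1) gives peak 15: d1:15  d2:11  d3:7  d4:4  d5:4  d6:0  d7:0  d8:0.
Shift Job 6→3, Job 1→6, Job 3→6.
Schedule Job 5@1, Job 6@3, Job 1@6, Job 2@3, Job 3@6, Job 4@1: d1:7  d2:7  d3:7  d4:7  d5:7  d6:5  d7:1  d8:0 — peak 7.

7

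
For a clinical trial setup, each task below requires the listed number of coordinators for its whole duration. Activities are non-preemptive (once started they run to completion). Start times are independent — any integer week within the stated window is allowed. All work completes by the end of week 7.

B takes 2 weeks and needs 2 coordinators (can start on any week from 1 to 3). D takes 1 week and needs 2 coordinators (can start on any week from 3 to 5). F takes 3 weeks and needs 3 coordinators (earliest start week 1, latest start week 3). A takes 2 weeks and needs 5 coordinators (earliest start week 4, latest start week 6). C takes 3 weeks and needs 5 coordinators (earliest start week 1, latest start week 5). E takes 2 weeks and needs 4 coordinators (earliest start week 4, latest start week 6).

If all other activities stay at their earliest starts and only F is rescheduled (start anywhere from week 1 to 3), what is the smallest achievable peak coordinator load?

10

F@1: w1:10  w2:10  w3:10  w4:9  w5:9  w6:0  w7:0 → peak 10
F@2: w1:7  w2:10  w3:10  w4:12  w5:9  w6:0  w7:0 → peak 12
F@3: w1:7  w2:7  w3:10  w4:12  w5:12  w6:0  w7:0 → peak 12
Best is F@1, peak 10.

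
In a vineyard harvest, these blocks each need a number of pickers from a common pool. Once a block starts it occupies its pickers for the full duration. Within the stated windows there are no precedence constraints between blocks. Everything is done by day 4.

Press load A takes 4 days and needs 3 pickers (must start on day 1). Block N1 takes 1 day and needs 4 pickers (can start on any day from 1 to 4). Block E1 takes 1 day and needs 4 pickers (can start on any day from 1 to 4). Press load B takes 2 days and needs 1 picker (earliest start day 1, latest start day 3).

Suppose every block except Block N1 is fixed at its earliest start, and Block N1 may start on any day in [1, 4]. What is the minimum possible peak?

8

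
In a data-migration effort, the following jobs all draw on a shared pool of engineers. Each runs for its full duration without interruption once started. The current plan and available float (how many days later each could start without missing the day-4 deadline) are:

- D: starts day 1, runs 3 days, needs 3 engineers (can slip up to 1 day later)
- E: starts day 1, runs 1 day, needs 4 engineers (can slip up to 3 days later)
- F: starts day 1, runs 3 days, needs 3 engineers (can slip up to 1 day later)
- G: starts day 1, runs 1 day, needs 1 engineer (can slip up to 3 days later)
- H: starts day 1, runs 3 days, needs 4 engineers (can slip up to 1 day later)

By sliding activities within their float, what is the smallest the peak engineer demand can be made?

Early-start (D@1, E@1, F@1, G@1, H@1) gives peak 15: d1:15  d2:10  d3:10  d4:0.
Shift G→4, H→2.
Schedule D@1, E@1, F@1, G@4, H@2: d1:10  d2:10  d3:10  d4:5 — peak 10.

10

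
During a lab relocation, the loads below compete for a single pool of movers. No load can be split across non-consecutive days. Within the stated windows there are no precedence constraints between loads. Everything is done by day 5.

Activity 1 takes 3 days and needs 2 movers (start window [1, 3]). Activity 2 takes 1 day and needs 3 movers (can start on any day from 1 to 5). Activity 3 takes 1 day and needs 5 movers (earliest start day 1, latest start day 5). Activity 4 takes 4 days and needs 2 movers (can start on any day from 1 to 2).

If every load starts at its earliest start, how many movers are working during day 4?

2

At early start, day 4 has: Activity 4.
Demand: 2 = 2.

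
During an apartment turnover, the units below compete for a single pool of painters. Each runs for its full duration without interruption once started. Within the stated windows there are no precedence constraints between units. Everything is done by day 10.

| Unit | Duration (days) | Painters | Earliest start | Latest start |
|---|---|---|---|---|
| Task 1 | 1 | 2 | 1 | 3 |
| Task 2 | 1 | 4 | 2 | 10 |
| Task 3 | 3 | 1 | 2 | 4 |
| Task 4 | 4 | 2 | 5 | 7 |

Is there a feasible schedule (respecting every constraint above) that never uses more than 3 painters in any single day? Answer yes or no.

no

The minimum achievable peak is 4; 3 < 4, so no feasible schedule stays within the cap.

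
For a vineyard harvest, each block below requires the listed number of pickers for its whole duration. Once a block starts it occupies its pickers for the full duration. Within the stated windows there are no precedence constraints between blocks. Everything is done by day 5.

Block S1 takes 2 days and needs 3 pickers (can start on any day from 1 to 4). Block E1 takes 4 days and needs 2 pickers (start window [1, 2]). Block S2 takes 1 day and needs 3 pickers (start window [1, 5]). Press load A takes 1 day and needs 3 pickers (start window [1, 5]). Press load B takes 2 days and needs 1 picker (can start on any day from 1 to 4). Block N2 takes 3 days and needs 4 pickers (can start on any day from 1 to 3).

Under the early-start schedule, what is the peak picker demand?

Early-start schedule: Block S1@1, Block E1@1, Block S2@1, Press load A@1, Press load B@1, Block N2@1.
Load per day: day 1: 16, day 2: 10, day 3: 6, day 4: 2, day 5: 0.
Peak is 16.

16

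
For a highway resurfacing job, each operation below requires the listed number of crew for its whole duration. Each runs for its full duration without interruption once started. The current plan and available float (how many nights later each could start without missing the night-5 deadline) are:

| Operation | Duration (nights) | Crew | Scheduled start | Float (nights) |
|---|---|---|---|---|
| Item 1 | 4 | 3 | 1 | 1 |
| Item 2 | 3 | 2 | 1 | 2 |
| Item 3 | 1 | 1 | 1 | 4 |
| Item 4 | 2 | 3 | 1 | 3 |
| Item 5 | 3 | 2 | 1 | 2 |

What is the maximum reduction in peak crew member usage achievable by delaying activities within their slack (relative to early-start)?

4

Early-start peak: n1:11  n2:10  n3:7  n4:3  n5:0 ⇒ 11.
Leveled (Item 1@1, Item 2@1, Item 3@4, Item 4@4, Item 5@1): n1:7  n2:7  n3:7  n4:7  n5:3 ⇒ 7.
Reduction 11 − 7 = 4.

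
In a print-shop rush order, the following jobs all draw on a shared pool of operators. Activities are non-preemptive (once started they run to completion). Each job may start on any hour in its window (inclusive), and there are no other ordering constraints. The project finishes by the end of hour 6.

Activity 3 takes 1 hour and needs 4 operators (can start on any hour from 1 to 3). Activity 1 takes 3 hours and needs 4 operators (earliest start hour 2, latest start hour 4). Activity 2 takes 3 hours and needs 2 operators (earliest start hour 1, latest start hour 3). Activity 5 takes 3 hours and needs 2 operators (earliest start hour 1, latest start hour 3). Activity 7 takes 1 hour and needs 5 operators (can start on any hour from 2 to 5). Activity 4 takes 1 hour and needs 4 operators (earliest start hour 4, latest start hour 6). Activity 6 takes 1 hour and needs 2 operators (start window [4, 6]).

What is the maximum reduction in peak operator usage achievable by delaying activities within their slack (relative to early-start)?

5

Early-start peak: h1:8  h2:13  h3:8  h4:10  h5:0  h6:0 ⇒ 13.
Leveled (Activity 3@1, Activity 1@2, Activity 2@1, Activity 5@1, Activity 7@5, Activity 4@4, Activity 6@5): h1:8  h2:8  h3:8  h4:8  h5:7  h6:0 ⇒ 8.
Reduction 13 − 8 = 5.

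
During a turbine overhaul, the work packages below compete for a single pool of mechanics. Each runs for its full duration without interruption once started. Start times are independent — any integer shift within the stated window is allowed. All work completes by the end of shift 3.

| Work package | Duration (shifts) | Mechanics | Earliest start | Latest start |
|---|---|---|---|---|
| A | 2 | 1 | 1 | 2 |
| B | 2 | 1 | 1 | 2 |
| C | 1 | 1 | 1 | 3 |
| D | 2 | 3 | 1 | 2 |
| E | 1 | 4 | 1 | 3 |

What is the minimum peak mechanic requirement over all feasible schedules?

Early-start (A@1, B@1, C@1, D@1, E@1) gives peak 10: s1:10  s2:5  s3:0.
Shift C→3, E→3.
Schedule A@1, B@1, C@3, D@1, E@3: s1:5  s2:5  s3:5 — peak 5.
Total mechanic-shifts = 15 over 3 shifts ⇒ peak ≥ ⌈15/3⌉ = 5, so 5 is optimal.

5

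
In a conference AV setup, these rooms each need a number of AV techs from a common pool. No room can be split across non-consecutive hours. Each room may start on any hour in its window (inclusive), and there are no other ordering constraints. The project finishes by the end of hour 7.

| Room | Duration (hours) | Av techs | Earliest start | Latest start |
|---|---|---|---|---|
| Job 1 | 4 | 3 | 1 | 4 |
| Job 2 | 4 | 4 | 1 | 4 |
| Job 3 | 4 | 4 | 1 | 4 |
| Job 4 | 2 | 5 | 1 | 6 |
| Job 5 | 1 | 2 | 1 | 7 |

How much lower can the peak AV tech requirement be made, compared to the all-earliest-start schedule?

7

Early-start peak: h1:18  h2:16  h3:11  h4:11  h5:0  h6:0  h7:0 ⇒ 18.
Leveled (Job 1@1, Job 2@1, Job 3@1, Job 4@5, Job 5@5): h1:11  h2:11  h3:11  h4:11  h5:7  h6:5  h7:0 ⇒ 11.
Reduction 18 − 11 = 7.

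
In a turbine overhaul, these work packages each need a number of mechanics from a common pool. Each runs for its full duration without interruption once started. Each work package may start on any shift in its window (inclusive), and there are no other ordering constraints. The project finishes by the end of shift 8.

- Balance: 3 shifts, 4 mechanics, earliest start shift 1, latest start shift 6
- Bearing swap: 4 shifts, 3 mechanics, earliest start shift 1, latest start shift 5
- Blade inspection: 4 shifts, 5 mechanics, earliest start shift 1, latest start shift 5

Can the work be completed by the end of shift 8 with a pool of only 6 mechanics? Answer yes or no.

no

The minimum achievable peak is 7; 6 < 7, so no feasible schedule stays within the cap.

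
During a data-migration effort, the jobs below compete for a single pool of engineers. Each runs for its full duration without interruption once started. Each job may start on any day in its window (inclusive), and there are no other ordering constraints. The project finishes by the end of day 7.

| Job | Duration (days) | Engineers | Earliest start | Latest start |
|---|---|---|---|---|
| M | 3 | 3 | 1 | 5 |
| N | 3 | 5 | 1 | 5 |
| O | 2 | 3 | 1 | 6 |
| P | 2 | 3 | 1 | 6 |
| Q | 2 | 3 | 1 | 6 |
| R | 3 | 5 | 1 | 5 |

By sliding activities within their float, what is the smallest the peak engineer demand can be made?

10

Early-start (M@1, N@1, O@1, P@1, Q@1, R@1) gives peak 22: d1:22  d2:22  d3:13  d4:0  d5:0  d6:0  d7:0.
Shift N→3, Q→6, R→4.
Schedule M@1, N@3, O@1, P@1, Q@6, R@4: d1:9  d2:9  d3:8  d4:10  d5:10  d6:8  d7:3 — peak 10.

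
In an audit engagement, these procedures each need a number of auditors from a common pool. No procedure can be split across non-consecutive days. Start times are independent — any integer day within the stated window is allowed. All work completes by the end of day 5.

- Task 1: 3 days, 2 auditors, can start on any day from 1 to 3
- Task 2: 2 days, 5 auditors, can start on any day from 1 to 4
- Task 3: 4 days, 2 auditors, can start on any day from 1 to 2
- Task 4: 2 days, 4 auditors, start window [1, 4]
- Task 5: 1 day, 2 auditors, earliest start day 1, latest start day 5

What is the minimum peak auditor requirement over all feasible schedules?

Early-start (Task 1@1, Task 2@1, Task 3@1, Task 4@1, Task 5@1) gives peak 15: d1:15  d2:13  d3:4  d4:2  d5:0.
Shift Task 2→4, Task 5→3.
Schedule Task 1@1, Task 2@4, Task 3@1, Task 4@1, Task 5@3: d1:8  d2:8  d3:6  d4:7  d5:5 — peak 8.

8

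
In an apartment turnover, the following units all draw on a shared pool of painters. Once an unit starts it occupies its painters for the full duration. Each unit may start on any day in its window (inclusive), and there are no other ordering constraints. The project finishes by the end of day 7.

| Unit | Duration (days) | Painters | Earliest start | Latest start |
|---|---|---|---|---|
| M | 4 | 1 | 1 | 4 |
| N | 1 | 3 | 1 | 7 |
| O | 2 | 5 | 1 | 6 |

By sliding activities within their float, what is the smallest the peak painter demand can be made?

5

Early-start (M@1, N@1, O@1) gives peak 9: d1:9  d2:6  d3:1  d4:1  d5:0  d6:0  d7:0.
Shift O→5.
Schedule M@1, N@1, O@5: d1:4  d2:1  d3:1  d4:1  d5:5  d6:5  d7:0 — peak 5.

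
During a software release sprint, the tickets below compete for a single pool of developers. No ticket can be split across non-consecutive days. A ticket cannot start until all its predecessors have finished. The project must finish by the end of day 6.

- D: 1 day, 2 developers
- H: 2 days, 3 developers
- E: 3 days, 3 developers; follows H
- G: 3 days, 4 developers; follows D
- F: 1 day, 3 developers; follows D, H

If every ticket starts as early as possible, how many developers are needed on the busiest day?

10

Early-start schedule: D@1, H@1, E@3, G@2, F@3.
Load per day: day 1: 5, day 2: 7, day 3: 10, day 4: 7, day 5: 3, day 6: 0.
Peak is 10.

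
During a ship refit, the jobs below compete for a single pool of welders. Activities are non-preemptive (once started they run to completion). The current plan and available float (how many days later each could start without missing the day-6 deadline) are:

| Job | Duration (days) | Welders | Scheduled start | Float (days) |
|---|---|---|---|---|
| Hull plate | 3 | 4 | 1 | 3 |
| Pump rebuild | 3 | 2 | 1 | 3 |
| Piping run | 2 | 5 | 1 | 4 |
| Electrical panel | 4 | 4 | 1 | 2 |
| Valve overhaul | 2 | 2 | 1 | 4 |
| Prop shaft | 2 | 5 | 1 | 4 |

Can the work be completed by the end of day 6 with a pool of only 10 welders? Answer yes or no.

no

The minimum achievable peak is 11; 10 < 11, so no feasible schedule stays within the cap.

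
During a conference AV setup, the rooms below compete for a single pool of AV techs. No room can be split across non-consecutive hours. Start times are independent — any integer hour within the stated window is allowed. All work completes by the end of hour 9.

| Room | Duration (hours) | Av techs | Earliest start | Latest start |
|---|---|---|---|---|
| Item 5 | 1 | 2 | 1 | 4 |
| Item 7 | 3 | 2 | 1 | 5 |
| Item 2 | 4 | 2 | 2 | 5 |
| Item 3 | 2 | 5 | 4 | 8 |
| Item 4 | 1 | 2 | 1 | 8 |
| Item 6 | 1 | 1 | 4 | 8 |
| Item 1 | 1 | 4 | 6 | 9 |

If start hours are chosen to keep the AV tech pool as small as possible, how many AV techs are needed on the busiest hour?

5

Early-start (Item 5@1, Item 7@1, Item 2@2, Item 3@4, Item 4@1, Item 6@4, Item 1@6) gives peak 8: h1:6  h2:4  h3:4  h4:8  h5:7  h6:4  h7:0  h8:0  h9:0.
Shift Item 3→6, Item 4→4, Item 1→8.
Schedule Item 5@1, Item 7@1, Item 2@2, Item 3@6, Item 4@4, Item 6@4, Item 1@8: h1:4  h2:4  h3:4  h4:5  h5:2  h6:5  h7:5  h8:4  h9:0 — peak 5.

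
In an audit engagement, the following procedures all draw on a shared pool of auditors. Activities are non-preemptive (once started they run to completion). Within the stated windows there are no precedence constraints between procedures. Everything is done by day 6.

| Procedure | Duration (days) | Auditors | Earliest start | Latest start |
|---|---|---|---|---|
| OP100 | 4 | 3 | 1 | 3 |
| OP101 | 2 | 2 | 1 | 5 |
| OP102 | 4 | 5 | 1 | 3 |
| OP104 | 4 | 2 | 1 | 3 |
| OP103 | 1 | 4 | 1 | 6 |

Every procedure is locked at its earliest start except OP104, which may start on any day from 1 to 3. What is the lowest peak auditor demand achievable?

14

OP104@1: d1:16  d2:12  d3:10  d4:10  d5:0  d6:0 → peak 16
OP104@2: d1:14  d2:12  d3:10  d4:10  d5:2  d6:0 → peak 14
OP104@3: d1:14  d2:10  d3:10  d4:10  d5:2  d6:2 → peak 14
Best is OP104@2, peak 14.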